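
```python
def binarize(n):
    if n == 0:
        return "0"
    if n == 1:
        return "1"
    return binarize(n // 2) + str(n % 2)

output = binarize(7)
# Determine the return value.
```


binarize(7)
= binarize(3) + "1"
= binarize(1) + "1" + "1"
= "1" + "1" + "1"
= "111"


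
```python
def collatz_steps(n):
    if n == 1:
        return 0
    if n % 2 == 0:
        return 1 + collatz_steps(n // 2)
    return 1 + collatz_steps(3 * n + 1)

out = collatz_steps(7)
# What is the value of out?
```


collatz_steps(7)
7 is odd -> 3*7+1 = 22 -> collatz_steps(22)
22 is even -> collatz_steps(11)
11 is odd -> 3*11+1 = 34 -> collatz_steps(34)
34 is even -> collatz_steps(17)
17 is odd -> 3*17+1 = 52 -> collatz_steps(52)
52 is even -> collatz_steps(26)
26 is even -> collatz_steps(13)
13 is odd -> 3*13+1 = 40 -> collatz_steps(40)
40 is even -> collatz_steps(20)
20 is even -> collatz_steps(10)
10 is even -> collatz_steps(5)
5 is odd -> 3*5+1 = 16 -> collatz_steps(16)
16 is even -> collatz_steps(8)
8 is even -> collatz_steps(4)
4 is even -> collatz_steps(2)
2 is even -> collatz_steps(1)
Reached 1 after 16 steps
= 16


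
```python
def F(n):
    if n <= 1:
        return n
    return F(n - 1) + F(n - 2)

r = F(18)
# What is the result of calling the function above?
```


F(18)
= F(17) + F(16)
= (F(16) + F(15)) + F(16)
Computing bottom-up: F(0)=0, F(1)=1, F(2)=1, F(3)=2, F(4)=3, F(5)=5, F(6)=8, F(7)=13, F(8)=21, F(9)=34, F(10)=55, F(11)=89, F(12)=144, F(13)=233, F(14)=377, F(15)=610, F(16)=987, F(17)=1597, F(18)=2584
= 2584


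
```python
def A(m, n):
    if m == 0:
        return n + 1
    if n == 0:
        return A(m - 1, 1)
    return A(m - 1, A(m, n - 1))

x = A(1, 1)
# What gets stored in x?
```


A(1, 1)
= A(0, A(1, 0))
First compute A(1, 0) = 2
= A(0, 2)
= 3


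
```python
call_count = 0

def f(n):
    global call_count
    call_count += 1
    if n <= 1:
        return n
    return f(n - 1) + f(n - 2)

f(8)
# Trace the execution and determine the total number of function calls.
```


f(8) calls f(7) and f(6); each non-base call branches into two more.
Let C(k) = total number of calls made by f(k), including the call to f(k) itself.
Base cases: C(0) = 1, C(1) = 1
Recurrence: C(k) = 1 + C(k-1) + C(k-2)
  C(2) = 1 + C(1) + C(0) = 1 + 1 + 1 = 3
  C(3) = 1 + C(2) + C(1) = 1 + 3 + 1 = 5
  C(4) = 1 + C(3) + C(2) = 1 + 5 + 3 = 9
  C(5) = 1 + C(4) + C(3) = 1 + 9 + 5 = 15
  C(6) = 1 + C(5) + C(4) = 1 + 15 + 9 = 25
  C(7) = 1 + C(6) + C(5) = 1 + 25 + 15 = 41
  C(8) = 1 + C(7) + C(6) = 1 + 41 + 25 = 67
Total calls = C(8) = 67


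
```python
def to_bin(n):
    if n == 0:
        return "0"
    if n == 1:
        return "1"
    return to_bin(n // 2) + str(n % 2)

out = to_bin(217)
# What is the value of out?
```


to_bin(217)
= to_bin(108) + "1"
= to_bin(54) + "0" + "1"
= to_bin(27) + "0" + "0" + "1"
= to_bin(13) + "1" + "0" + "0" + "1"
= to_bin(6) + "1" + "1" + "0" + "0" + "1"
= to_bin(3) + "0" + "1" + "1" + "0" + "0" + "1"
= to_bin(1) + "1" + "0" + "1" + "1" + "0" + "0" + "1"
= "1" + "1" + "0" + "1" + "1" + "0" + "0" + "1"
= "11011001"


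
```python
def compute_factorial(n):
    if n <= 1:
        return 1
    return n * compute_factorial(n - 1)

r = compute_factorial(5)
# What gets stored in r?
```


compute_factorial(5)
= 5 * compute_factorial(4)
= 5 * 4 * compute_factorial(3)
= 5 * 4 * 3 * compute_factorial(2)
= 5 * 4 * 3 * 2 * compute_factorial(1)
= 5 * 4 * 3 * 2 * 1
= 120


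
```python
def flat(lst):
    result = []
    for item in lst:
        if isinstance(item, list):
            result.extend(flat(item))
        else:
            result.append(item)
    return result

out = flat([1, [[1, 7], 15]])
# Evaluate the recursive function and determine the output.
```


flat([1, [[1, 7], 15]])
Processing each element:
  1 is not a list -> append 1
  [[1, 7], 15] is a list -> flat recursively -> [1, 7, 15]
= [1, 1, 7, 15]


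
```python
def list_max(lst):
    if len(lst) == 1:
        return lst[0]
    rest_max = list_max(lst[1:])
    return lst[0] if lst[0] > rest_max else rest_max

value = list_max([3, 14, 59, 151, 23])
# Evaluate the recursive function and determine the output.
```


list_max([3, 14, 59, 151, 23])
= compare 3 with list_max([14, 59, 151, 23])
= compare 14 with list_max([59, 151, 23])
= compare 59 with list_max([151, 23])
= compare 151 with list_max([23])
Base: list_max([23]) = 23
compare 151 with 23: max = 151
compare 59 with 151: max = 151
compare 14 with 151: max = 151
compare 3 with 151: max = 151
= 151


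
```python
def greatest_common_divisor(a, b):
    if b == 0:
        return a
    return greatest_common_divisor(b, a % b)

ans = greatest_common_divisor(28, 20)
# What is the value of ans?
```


greatest_common_divisor(28, 20)
= greatest_common_divisor(20, 28 % 20) = greatest_common_divisor(20, 8)
= greatest_common_divisor(8, 20 % 8) = greatest_common_divisor(8, 4)
= greatest_common_divisor(4, 8 % 4) = greatest_common_divisor(4, 0)
b == 0, return a = 4


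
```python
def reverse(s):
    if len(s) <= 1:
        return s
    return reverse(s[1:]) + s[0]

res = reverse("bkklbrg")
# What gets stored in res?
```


reverse("bkklbrg")
= reverse("kklbrg") + "b"
= reverse("klbrg") + "k" + "b"
= reverse("lbrg") + "k" + "k" + "b"
= reverse("brg") + "l" + "k" + "k" + "b"
= reverse("rg") + "b" + "l" + "k" + "k" + "b"
= reverse("g") + "r" + "b" + "l" + "k" + "k" + "b"
= "g" + "r" + "b" + "l" + "k" + "k" + "b"
= "grblkkb"


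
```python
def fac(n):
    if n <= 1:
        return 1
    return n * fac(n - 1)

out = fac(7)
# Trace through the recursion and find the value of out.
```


fac(7)
= 7 * fac(6)
= 7 * 6 * fac(5)
= 7 * 6 * 5 * fac(4)
= 7 * 6 * 5 * 4 * fac(3)
= 7 * 6 * 5 * 4 * 3 * fac(2)
= 7 * 6 * 5 * 4 * 3 * 2 * fac(1)
= 7 * 6 * 5 * 4 * 3 * 2 * 1
= 5040


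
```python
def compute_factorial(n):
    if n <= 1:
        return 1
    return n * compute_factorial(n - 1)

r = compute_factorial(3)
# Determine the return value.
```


compute_factorial(3)
= 3 * compute_factorial(2)
= 3 * 2 * compute_factorial(1)
= 3 * 2 * 1
= 6


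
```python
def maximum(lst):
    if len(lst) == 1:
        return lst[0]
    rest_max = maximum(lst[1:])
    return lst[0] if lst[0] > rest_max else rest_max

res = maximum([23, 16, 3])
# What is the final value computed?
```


maximum([23, 16, 3])
= compare 23 with maximum([16, 3])
= compare 16 with maximum([3])
Base: maximum([3]) = 3
compare 16 with 3: max = 16
compare 23 with 16: max = 23
= 23


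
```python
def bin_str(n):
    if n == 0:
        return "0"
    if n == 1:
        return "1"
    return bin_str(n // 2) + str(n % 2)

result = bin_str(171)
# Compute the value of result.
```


bin_str(171)
= bin_str(85) + "1"
= bin_str(42) + "1" + "1"
= bin_str(21) + "0" + "1" + "1"
= bin_str(10) + "1" + "0" + "1" + "1"
= bin_str(5) + "0" + "1" + "0" + "1" + "1"
= bin_str(2) + "1" + "0" + "1" + "0" + "1" + "1"
= bin_str(1) + "0" + "1" + "0" + "1" + "0" + "1" + "1"
= "1" + "0" + "1" + "0" + "1" + "0" + "1" + "1"
= "10101011"


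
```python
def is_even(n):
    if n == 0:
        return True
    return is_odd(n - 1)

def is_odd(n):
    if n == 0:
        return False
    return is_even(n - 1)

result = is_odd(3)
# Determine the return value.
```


is_odd(3)
= is_even(2)
= is_odd(1)
= is_even(0)
n == 0: return True
= True


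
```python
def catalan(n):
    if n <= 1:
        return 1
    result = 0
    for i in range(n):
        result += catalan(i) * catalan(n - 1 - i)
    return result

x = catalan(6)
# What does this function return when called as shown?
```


catalan(6)
= sum of catalan(i) * catalan(6-1-i) for i in 0..5
First compute sub-values bottom-up:
  catalan(0) = 1, catalan(1) = 1
  catalan(2) = 1*1 + 1*1 = 2
  catalan(3) = 1*2 + 1*1 + 2*1 = 5
  catalan(4) = 1*5 + 1*2 + 2*1 + 5*1 = 14
  catalan(5) = 1*14 + 1*5 + 2*2 + 5*1 + 14*1 = 42
Now catalan(6):
  catalan(0)*catalan(5) = 1*42 = 42
  catalan(1)*catalan(4) = 1*14 = 14
  catalan(2)*catalan(3) = 2*5 = 10
  catalan(3)*catalan(2) = 5*2 = 10
  catalan(4)*catalan(1) = 14*1 = 14
  catalan(5)*catalan(0) = 42*1 = 42
= 42 + 14 + 10 + 10 + 14 + 42
= 132


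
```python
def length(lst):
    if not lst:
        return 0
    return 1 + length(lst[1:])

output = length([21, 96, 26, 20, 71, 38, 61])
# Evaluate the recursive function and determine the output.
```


length([21, 96, 26, 20, 71, 38, 61])
= 1 + length([96, 26, 20, 71, 38, 61])
= 1 + 1 + length([26, 20, 71, 38, 61])
= 1 + 1 + 1 + length([20, 71, 38, 61])
= 1 + 1 + 1 + 1 + length([71, 38, 61])
= 1 + 1 + 1 + 1 + 1 + length([38, 61])
= 1 + 1 + 1 + 1 + 1 + 1 + length([61])
= 1 + 1 + 1 + 1 + 1 + 1 + 1 + length([])
= 1 + 1 + 1 + 1 + 1 + 1 + 1 + 0
= 7


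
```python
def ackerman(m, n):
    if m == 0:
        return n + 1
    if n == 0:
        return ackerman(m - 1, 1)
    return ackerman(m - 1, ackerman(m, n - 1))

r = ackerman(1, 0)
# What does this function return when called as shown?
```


ackerman(1, 0)
n == 0: return ackerman(0, 1)
= ackerman(0, 1) = 2
= 2


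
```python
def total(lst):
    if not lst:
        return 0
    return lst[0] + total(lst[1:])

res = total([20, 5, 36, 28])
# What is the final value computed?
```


total([20, 5, 36, 28])
= 20 + total([5, 36, 28])
= 20 + 5 + total([36, 28])
= 20 + 5 + 36 + total([28])
= 20 + 5 + 36 + 28 + total([])
= 20 + 5 + 36 + 28 + 0
= 89


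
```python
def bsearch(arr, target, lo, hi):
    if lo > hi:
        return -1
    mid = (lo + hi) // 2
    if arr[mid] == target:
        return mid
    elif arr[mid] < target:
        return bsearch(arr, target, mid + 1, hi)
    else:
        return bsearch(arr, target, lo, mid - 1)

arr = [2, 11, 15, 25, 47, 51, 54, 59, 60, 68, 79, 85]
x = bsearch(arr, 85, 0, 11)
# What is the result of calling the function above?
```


bsearch(arr, 85, 0, 11)
lo=0, hi=11, mid=5, arr[mid]=51
51 < 85, search right half
lo=6, hi=11, mid=8, arr[mid]=60
60 < 85, search right half
lo=9, hi=11, mid=10, arr[mid]=79
79 < 85, search right half
lo=11, hi=11, mid=11, arr[mid]=85
arr[11] == 85, found at index 11
= 11


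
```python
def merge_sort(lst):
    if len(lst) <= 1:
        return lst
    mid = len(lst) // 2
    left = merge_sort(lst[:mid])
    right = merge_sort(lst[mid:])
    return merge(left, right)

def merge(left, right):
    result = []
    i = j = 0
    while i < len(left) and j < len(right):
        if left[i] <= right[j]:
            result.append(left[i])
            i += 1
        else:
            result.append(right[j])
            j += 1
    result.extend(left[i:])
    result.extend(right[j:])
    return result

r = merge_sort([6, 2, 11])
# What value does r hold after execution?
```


merge_sort([6, 2, 11])
Split into [6] and [2, 11]
Left sorted: [6]
Right sorted: [2, 11]
Merge [6] and [2, 11]
= [2, 6, 11]


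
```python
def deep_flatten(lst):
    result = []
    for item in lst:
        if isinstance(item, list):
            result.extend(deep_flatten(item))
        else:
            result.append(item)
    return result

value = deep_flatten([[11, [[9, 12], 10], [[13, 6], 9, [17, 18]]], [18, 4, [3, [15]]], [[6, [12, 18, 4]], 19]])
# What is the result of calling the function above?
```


deep_flatten([[11, [[9, 12], 10], [[13, 6], 9, [17, 18]]], [18, 4, [3, [15]]], [[6, [12, 18, 4]], 19]])
Processing each element:
  [11, [[9, 12], 10], [[13, 6], 9, [17, 18]]] is a list -> deep_flatten recursively -> [11, 9, 12, 10, 13, 6, 9, 17, 18]
  [18, 4, [3, [15]]] is a list -> deep_flatten recursively -> [18, 4, 3, 15]
  [[6, [12, 18, 4]], 19] is a list -> deep_flatten recursively -> [6, 12, 18, 4, 19]
= [11, 9, 12, 10, 13, 6, 9, 17, 18, 18, 4, 3, 15, 6, 12, 18, 4, 19]


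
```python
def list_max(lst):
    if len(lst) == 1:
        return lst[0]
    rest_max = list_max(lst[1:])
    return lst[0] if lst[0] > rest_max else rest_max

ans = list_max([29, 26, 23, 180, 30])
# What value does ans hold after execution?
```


list_max([29, 26, 23, 180, 30])
= compare 29 with list_max([26, 23, 180, 30])
= compare 26 with list_max([23, 180, 30])
= compare 23 with list_max([180, 30])
= compare 180 with list_max([30])
Base: list_max([30]) = 30
compare 180 with 30: max = 180
compare 23 with 180: max = 180
compare 26 with 180: max = 180
compare 29 with 180: max = 180
= 180


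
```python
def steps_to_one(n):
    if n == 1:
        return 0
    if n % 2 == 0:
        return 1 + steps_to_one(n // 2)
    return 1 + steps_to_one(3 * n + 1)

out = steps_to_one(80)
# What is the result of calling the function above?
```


steps_to_one(80)
80 is even -> steps_to_one(40)
40 is even -> steps_to_one(20)
20 is even -> steps_to_one(10)
10 is even -> steps_to_one(5)
5 is odd -> 3*5+1 = 16 -> steps_to_one(16)
16 is even -> steps_to_one(8)
8 is even -> steps_to_one(4)
4 is even -> steps_to_one(2)
2 is even -> steps_to_one(1)
Reached 1 after 9 steps
= 9


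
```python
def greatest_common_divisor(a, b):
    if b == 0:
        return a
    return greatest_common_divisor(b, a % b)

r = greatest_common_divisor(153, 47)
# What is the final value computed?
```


greatest_common_divisor(153, 47)
= greatest_common_divisor(47, 153 % 47) = greatest_common_divisor(47, 12)
= greatest_common_divisor(12, 47 % 12) = greatest_common_divisor(12, 11)
= greatest_common_divisor(11, 12 % 11) = greatest_common_divisor(11, 1)
= greatest_common_divisor(1, 11 % 1) = greatest_common_divisor(1, 0)
b == 0, return a = 1


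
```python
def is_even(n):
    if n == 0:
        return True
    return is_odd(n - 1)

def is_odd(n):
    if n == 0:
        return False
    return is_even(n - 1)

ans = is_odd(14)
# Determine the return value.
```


is_odd(14)
= is_even(13)
= is_odd(12)
= is_even(11)
= is_odd(10)
= is_even(9)
= is_odd(8)
= is_even(7)
= is_odd(6)
= is_even(5)
= is_odd(4)
= is_even(3)
= is_odd(2)
= is_even(1)
= is_odd(0)
n == 0: return False
= False


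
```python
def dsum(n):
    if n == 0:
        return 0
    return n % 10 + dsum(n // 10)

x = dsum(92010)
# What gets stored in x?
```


dsum(92010)
= 0 + dsum(9201)
= 0 + 1 + dsum(920)
= 0 + 1 + 0 + dsum(92)
= 0 + 1 + 0 + 2 + dsum(9)
= 0 + 1 + 0 + 2 + 9 + dsum(0)
= 0 + 1 + 0 + 2 + 9 + 0
= 12


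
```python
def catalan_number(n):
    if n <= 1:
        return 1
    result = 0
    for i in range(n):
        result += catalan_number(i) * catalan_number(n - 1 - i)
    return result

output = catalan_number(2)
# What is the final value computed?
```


catalan_number(2)
= sum of catalan_number(i) * catalan_number(2-1-i) for i in 0..1
  catalan_number(0)*catalan_number(1) = 1*1 = 1
  catalan_number(1)*catalan_number(0) = 1*1 = 1
= 1 + 1
= 2


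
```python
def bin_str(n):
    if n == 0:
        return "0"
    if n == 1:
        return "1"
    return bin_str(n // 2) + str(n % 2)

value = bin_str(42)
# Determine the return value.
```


bin_str(42)
= bin_str(21) + "0"
= bin_str(10) + "1" + "0"
= bin_str(5) + "0" + "1" + "0"
= bin_str(2) + "1" + "0" + "1" + "0"
= bin_str(1) + "0" + "1" + "0" + "1" + "0"
= "1" + "0" + "1" + "0" + "1" + "0"
= "101010"


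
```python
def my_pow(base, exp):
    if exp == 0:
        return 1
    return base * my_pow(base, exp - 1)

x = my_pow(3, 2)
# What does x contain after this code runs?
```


my_pow(3, 2)
= 3 * my_pow(3, 1)
= 3 * 3 * my_pow(3, 0)
= 3 * 3 * 1
= 9


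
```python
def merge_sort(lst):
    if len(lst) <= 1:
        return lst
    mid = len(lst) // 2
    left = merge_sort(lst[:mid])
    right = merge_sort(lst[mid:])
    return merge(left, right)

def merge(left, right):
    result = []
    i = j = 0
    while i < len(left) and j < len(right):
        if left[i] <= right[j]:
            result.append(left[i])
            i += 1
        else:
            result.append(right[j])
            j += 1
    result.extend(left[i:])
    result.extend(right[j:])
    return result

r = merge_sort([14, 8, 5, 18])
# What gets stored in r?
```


merge_sort([14, 8, 5, 18])
Split into [14, 8] and [5, 18]
Left sorted: [8, 14]
Right sorted: [5, 18]
Merge [8, 14] and [5, 18]
= [5, 8, 14, 18]


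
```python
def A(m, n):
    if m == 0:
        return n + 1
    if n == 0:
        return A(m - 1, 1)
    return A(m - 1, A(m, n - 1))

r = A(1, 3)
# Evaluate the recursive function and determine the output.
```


A(1, 3)
= A(0, A(1, 2))
First compute A(1, 2) = 4
= A(0, 4)
= 5


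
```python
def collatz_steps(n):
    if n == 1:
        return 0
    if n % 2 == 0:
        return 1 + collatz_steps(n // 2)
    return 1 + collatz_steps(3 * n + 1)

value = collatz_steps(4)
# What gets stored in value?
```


collatz_steps(4)
4 is even -> collatz_steps(2)
2 is even -> collatz_steps(1)
Reached 1 after 2 steps
= 2


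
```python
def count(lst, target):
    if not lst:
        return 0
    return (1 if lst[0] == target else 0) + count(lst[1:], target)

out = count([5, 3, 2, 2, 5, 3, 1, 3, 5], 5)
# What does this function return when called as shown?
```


count([5, 3, 2, 2, 5, 3, 1, 3, 5], 5)
lst[0]=5 == 5: 1 + count([3, 2, 2, 5, 3, 1, 3, 5], 5)
lst[0]=3 != 5: 0 + count([2, 2, 5, 3, 1, 3, 5], 5)
lst[0]=2 != 5: 0 + count([2, 5, 3, 1, 3, 5], 5)
lst[0]=2 != 5: 0 + count([5, 3, 1, 3, 5], 5)
lst[0]=5 == 5: 1 + count([3, 1, 3, 5], 5)
lst[0]=3 != 5: 0 + count([1, 3, 5], 5)
lst[0]=1 != 5: 0 + count([3, 5], 5)
lst[0]=3 != 5: 0 + count([5], 5)
lst[0]=5 == 5: 1 + count([], 5)
= 3


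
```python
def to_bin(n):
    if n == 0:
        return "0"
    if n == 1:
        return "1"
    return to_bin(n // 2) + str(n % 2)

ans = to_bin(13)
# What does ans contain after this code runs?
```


to_bin(13)
= to_bin(6) + "1"
= to_bin(3) + "0" + "1"
= to_bin(1) + "1" + "0" + "1"
= "1" + "1" + "0" + "1"
= "1101"


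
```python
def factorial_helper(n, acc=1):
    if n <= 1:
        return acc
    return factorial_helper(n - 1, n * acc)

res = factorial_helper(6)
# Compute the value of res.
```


factorial_helper(6, 1)
= factorial_helper(5, 6 * 1) = factorial_helper(5, 6)
= factorial_helper(4, 5 * 6) = factorial_helper(4, 30)
= factorial_helper(3, 4 * 30) = factorial_helper(3, 120)
= factorial_helper(2, 3 * 120) = factorial_helper(2, 360)
= factorial_helper(1, 2 * 360) = factorial_helper(1, 720)
n <= 1, return acc = 720


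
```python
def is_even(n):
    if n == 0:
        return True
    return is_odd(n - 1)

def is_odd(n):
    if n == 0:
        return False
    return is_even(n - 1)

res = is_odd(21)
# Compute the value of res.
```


is_odd(21)
= is_even(20)
= is_odd(19)
= is_even(18)
= is_odd(17)
= is_even(16)
= is_odd(15)
= is_even(14)
= is_odd(13)
= is_even(12)
= is_odd(11)
= is_even(10)
= is_odd(9)
= is_even(8)
= is_odd(7)
= is_even(6)
= is_odd(5)
= is_even(4)
= is_odd(3)
= is_even(2)
= is_odd(1)
= is_even(0)
n == 0: return True
= True


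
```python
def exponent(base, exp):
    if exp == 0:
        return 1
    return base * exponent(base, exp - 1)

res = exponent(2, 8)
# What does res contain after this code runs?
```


exponent(2, 8)
= 2 * exponent(2, 7)
= 2 * 2 * exponent(2, 6)
= 2 * 2 * 2 * exponent(2, 5)
= 2 * 2 * 2 * 2 * exponent(2, 4)
= 2 * 2 * 2 * 2 * 2 * exponent(2, 3)
= 2 * 2 * 2 * 2 * 2 * 2 * exponent(2, 2)
= 2 * 2 * 2 * 2 * 2 * 2 * 2 * exponent(2, 1)
= 2 * 2 * 2 * 2 * 2 * 2 * 2 * 2 * exponent(2, 0)
= 2 * 2 * 2 * 2 * 2 * 2 * 2 * 2 * 1
= 256


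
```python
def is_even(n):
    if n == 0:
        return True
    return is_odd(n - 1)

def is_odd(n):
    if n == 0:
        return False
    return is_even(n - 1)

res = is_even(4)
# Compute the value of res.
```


is_even(4)
= is_odd(3)
= is_even(2)
= is_odd(1)
= is_even(0)
n == 0: return True
= True


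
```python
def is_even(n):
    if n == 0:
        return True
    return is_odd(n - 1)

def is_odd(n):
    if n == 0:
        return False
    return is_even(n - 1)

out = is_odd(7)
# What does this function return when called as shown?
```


is_odd(7)
= is_even(6)
= is_odd(5)
= is_even(4)
= is_odd(3)
= is_even(2)
= is_odd(1)
= is_even(0)
n == 0: return True
= True


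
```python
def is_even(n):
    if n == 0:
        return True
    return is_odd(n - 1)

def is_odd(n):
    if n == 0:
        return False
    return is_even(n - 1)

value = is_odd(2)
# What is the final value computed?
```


is_odd(2)
= is_even(1)
= is_odd(0)
n == 0: return False
= False


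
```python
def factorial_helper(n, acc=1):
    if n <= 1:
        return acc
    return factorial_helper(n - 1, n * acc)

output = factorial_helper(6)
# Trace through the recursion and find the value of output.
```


factorial_helper(6, 1)
= factorial_helper(5, 6 * 1) = factorial_helper(5, 6)
= factorial_helper(4, 5 * 6) = factorial_helper(4, 30)
= factorial_helper(3, 4 * 30) = factorial_helper(3, 120)
= factorial_helper(2, 3 * 120) = factorial_helper(2, 360)
= factorial_helper(1, 2 * 360) = factorial_helper(1, 720)
n <= 1, return acc = 720


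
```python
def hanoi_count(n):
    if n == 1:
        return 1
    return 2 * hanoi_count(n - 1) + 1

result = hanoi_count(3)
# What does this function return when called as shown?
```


hanoi_count(3)
= 2 * hanoi_count(2) + 1
= 2 * (2 * hanoi_count(1) + 1) + 1
Now compute bottom-up:
hanoi_count(1) = 1
hanoi_count(2) = 2 * 1 + 1 = 3
hanoi_count(3) = 2 * 3 + 1 = 7
= 7


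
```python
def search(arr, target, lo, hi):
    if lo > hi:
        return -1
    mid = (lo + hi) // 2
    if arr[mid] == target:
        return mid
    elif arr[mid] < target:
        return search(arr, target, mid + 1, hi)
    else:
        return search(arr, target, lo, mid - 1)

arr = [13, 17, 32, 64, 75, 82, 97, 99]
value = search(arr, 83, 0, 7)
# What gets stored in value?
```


search(arr, 83, 0, 7)
lo=0, hi=7, mid=3, arr[mid]=64
64 < 83, search right half
lo=4, hi=7, mid=5, arr[mid]=82
82 < 83, search right half
lo=6, hi=7, mid=6, arr[mid]=97
97 > 83, search left half
lo > hi, target not found, return -1
= -1


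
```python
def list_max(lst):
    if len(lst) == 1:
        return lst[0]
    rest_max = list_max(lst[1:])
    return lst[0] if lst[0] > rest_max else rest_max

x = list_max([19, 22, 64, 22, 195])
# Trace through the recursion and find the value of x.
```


list_max([19, 22, 64, 22, 195])
= compare 19 with list_max([22, 64, 22, 195])
= compare 22 with list_max([64, 22, 195])
= compare 64 with list_max([22, 195])
= compare 22 with list_max([195])
Base: list_max([195]) = 195
compare 22 with 195: max = 195
compare 64 with 195: max = 195
compare 22 with 195: max = 195
compare 19 with 195: max = 195
= 195


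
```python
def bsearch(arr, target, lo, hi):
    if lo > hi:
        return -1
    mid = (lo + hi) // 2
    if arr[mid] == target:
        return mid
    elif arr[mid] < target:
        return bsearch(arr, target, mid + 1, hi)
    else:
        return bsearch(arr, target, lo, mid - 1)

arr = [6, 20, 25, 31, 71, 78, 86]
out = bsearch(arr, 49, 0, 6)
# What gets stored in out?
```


bsearch(arr, 49, 0, 6)
lo=0, hi=6, mid=3, arr[mid]=31
31 < 49, search right half
lo=4, hi=6, mid=5, arr[mid]=78
78 > 49, search left half
lo=4, hi=4, mid=4, arr[mid]=71
71 > 49, search left half
lo > hi, target not found, return -1
= -1


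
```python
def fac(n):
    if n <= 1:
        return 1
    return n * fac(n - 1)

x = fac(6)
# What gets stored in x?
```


fac(6)
= 6 * fac(5)
= 6 * 5 * fac(4)
= 6 * 5 * 4 * fac(3)
= 6 * 5 * 4 * 3 * fac(2)
= 6 * 5 * 4 * 3 * 2 * fac(1)
= 6 * 5 * 4 * 3 * 2 * 1
= 720


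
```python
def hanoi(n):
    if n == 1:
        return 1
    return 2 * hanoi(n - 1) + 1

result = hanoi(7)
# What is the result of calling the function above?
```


hanoi(7)
= 2 * hanoi(6) + 1
= 2 * (2 * hanoi(5) + 1) + 1
= 2 * (2 * (2 * hanoi(4) + 1) + 1) + 1
= 2 * (2 * (2 * (2 * hanoi(3) + 1) + 1) + 1) + 1
= 2 * (2 * (2 * (2 * (2 * hanoi(2) + 1) + 1) + 1) + 1) + 1
= 2 * (2 * (2 * (2 * (2 * (2 * hanoi(1) + 1) + 1) + 1) + 1) + 1) + 1
Now compute bottom-up:
hanoi(1) = 1
hanoi(2) = 2 * 1 + 1 = 3
hanoi(3) = 2 * 3 + 1 = 7
hanoi(4) = 2 * 7 + 1 = 15
hanoi(5) = 2 * 15 + 1 = 31
hanoi(6) = 2 * 31 + 1 = 63
hanoi(7) = 2 * 63 + 1 = 127
= 127


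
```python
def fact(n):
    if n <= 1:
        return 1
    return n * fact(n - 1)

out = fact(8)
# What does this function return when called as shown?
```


fact(8)
= 8 * fact(7)
= 8 * 7 * fact(6)
= 8 * 7 * 6 * fact(5)
= 8 * 7 * 6 * 5 * fact(4)
= 8 * 7 * 6 * 5 * 4 * fact(3)
= 8 * 7 * 6 * 5 * 4 * 3 * fact(2)
= 8 * 7 * 6 * 5 * 4 * 3 * 2 * fact(1)
= 8 * 7 * 6 * 5 * 4 * 3 * 2 * 1
= 40320


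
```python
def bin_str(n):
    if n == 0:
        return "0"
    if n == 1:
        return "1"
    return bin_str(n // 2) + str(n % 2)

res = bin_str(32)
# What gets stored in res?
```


bin_str(32)
= bin_str(16) + "0"
= bin_str(8) + "0" + "0"
= bin_str(4) + "0" + "0" + "0"
= bin_str(2) + "0" + "0" + "0" + "0"
= bin_str(1) + "0" + "0" + "0" + "0" + "0"
= "1" + "0" + "0" + "0" + "0" + "0"
= "100000"


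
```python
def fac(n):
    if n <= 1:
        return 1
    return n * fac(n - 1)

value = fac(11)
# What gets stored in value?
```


fac(11)
= 11 * fac(10)
= 11 * 10 * fac(9)
= 11 * 10 * 9 * fac(8)
= 11 * 10 * 9 * 8 * fac(7)
= 11 * 10 * 9 * 8 * 7 * fac(6)
= 11 * 10 * 9 * 8 * 7 * 6 * fac(5)
= 11 * 10 * 9 * 8 * 7 * 6 * 5 * fac(4)
= 11 * 10 * 9 * 8 * 7 * 6 * 5 * 4 * fac(3)
= 11 * 10 * 9 * 8 * 7 * 6 * 5 * 4 * 3 * fac(2)
= 11 * 10 * 9 * 8 * 7 * 6 * 5 * 4 * 3 * 2 * fac(1)
= 11 * 10 * 9 * 8 * 7 * 6 * 5 * 4 * 3 * 2 * 1
= 39916800


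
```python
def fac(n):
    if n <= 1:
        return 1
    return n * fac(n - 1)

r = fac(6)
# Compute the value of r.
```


fac(6)
= 6 * fac(5)
= 6 * 5 * fac(4)
= 6 * 5 * 4 * fac(3)
= 6 * 5 * 4 * 3 * fac(2)
= 6 * 5 * 4 * 3 * 2 * fac(1)
= 6 * 5 * 4 * 3 * 2 * 1
= 720


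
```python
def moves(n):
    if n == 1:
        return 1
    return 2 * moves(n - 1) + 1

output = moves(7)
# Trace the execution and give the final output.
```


moves(7)
= 2 * moves(6) + 1
= 2 * (2 * moves(5) + 1) + 1
= 2 * (2 * (2 * moves(4) + 1) + 1) + 1
= 2 * (2 * (2 * (2 * moves(3) + 1) + 1) + 1) + 1
= 2 * (2 * (2 * (2 * (2 * moves(2) + 1) + 1) + 1) + 1) + 1
= 2 * (2 * (2 * (2 * (2 * (2 * moves(1) + 1) + 1) + 1) + 1) + 1) + 1
Now compute bottom-up:
moves(1) = 1
moves(2) = 2 * 1 + 1 = 3
moves(3) = 2 * 3 + 1 = 7
moves(4) = 2 * 7 + 1 = 15
moves(5) = 2 * 15 + 1 = 31
moves(6) = 2 * 31 + 1 = 63
moves(7) = 2 * 63 + 1 = 127
= 127


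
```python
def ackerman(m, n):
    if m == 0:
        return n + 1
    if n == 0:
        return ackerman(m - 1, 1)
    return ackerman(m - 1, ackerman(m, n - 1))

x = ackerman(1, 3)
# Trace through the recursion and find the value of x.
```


ackerman(1, 3)
= ackerman(0, ackerman(1, 2))
First compute ackerman(1, 2) = 4
= ackerman(0, 4)
= 5


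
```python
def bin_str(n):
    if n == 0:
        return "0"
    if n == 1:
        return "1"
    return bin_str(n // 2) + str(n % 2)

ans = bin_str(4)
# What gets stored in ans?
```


bin_str(4)
= bin_str(2) + "0"
= bin_str(1) + "0" + "0"
= "1" + "0" + "0"
= "100"


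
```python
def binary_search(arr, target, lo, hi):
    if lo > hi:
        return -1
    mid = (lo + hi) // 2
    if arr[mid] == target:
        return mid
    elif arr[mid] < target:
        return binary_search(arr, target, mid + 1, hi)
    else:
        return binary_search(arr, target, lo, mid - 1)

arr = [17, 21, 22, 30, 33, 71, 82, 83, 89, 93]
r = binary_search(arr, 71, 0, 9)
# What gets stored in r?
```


binary_search(arr, 71, 0, 9)
lo=0, hi=9, mid=4, arr[mid]=33
33 < 71, search right half
lo=5, hi=9, mid=7, arr[mid]=83
83 > 71, search left half
lo=5, hi=6, mid=5, arr[mid]=71
arr[5] == 71, found at index 5
= 5


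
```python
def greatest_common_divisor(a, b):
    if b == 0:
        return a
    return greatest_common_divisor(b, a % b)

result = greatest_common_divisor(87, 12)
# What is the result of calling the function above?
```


greatest_common_divisor(87, 12)
= greatest_common_divisor(12, 87 % 12) = greatest_common_divisor(12, 3)
= greatest_common_divisor(3, 12 % 3) = greatest_common_divisor(3, 0)
b == 0, return a = 3


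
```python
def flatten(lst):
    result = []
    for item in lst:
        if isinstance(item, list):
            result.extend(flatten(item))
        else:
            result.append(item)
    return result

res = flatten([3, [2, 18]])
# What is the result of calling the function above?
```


flatten([3, [2, 18]])
Processing each element:
  3 is not a list -> append 3
  [2, 18] is a list -> flatten recursively -> [2, 18]
= [3, 2, 18]


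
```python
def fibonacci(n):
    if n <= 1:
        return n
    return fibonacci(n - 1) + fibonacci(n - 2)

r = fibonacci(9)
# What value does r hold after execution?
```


fibonacci(9)
= fibonacci(8) + fibonacci(7)
= (fibonacci(7) + fibonacci(6)) + fibonacci(7)
Computing bottom-up: fibonacci(0)=0, fibonacci(1)=1, fibonacci(2)=1, fibonacci(3)=2, fibonacci(4)=3, fibonacci(5)=5, fibonacci(6)=8, fibonacci(7)=13, fibonacci(8)=21, fibonacci(9)=34
= 34


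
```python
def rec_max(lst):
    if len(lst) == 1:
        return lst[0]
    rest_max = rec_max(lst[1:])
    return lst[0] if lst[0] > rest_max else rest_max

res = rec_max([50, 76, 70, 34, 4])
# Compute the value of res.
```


rec_max([50, 76, 70, 34, 4])
= compare 50 with rec_max([76, 70, 34, 4])
= compare 76 with rec_max([70, 34, 4])
= compare 70 with rec_max([34, 4])
= compare 34 with rec_max([4])
Base: rec_max([4]) = 4
compare 34 with 4: max = 34
compare 70 with 34: max = 70
compare 76 with 70: max = 76
compare 50 with 76: max = 76
= 76


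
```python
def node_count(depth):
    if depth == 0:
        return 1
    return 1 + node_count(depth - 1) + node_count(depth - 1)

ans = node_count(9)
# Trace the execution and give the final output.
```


node_count(9)
= 1 + node_count(8) + node_count(8)
= 1 + 2 * node_count(8)
node_count(k) = 2^(k+1) - 1
node_count(0) = 1
node_count(1) = 3
node_count(2) = 7
node_count(3) = 15
node_count(4) = 31
node_count(9) = 2^10 - 1 = 1023


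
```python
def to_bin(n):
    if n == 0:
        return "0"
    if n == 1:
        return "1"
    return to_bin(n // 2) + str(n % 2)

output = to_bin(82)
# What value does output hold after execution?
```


to_bin(82)
= to_bin(41) + "0"
= to_bin(20) + "1" + "0"
= to_bin(10) + "0" + "1" + "0"
= to_bin(5) + "0" + "0" + "1" + "0"
= to_bin(2) + "1" + "0" + "0" + "1" + "0"
= to_bin(1) + "0" + "1" + "0" + "0" + "1" + "0"
= "1" + "0" + "1" + "0" + "0" + "1" + "0"
= "1010010"


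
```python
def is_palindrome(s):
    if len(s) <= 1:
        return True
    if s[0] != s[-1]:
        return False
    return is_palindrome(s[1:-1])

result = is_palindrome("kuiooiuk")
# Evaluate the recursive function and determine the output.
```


is_palindrome("kuiooiuk")
"kuiooiuk": s[0]='k' == s[-1]='k' -> is_palindrome("uiooiu")
"uiooiu": s[0]='u' == s[-1]='u' -> is_palindrome("iooi")
"iooi": s[0]='i' == s[-1]='i' -> is_palindrome("oo")
"oo": s[0]='o' == s[-1]='o' -> is_palindrome("")
"": len <= 1 -> True
= True


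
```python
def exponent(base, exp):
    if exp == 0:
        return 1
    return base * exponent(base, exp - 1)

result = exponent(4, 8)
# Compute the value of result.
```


exponent(4, 8)
= 4 * exponent(4, 7)
= 4 * 4 * exponent(4, 6)
= 4 * 4 * 4 * exponent(4, 5)
= 4 * 4 * 4 * 4 * exponent(4, 4)
= 4 * 4 * 4 * 4 * 4 * exponent(4, 3)
= 4 * 4 * 4 * 4 * 4 * 4 * exponent(4, 2)
= 4 * 4 * 4 * 4 * 4 * 4 * 4 * exponent(4, 1)
= 4 * 4 * 4 * 4 * 4 * 4 * 4 * 4 * exponent(4, 0)
= 4 * 4 * 4 * 4 * 4 * 4 * 4 * 4 * 1
= 65536


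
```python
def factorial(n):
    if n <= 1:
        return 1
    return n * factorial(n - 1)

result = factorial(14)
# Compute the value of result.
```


factorial(14)
= 14 * factorial(13)
= 14 * 13 * factorial(12)
= 14 * 13 * 12 * factorial(11)
= 14 * 13 * 12 * 11 * factorial(10)
= 14 * 13 * 12 * 11 * 10 * factorial(9)
= 14 * 13 * 12 * 11 * 10 * 9 * factorial(8)
= 14 * 13 * 12 * 11 * 10 * 9 * 8 * factorial(7)
= 14 * 13 * 12 * 11 * 10 * 9 * 8 * 7 * factorial(6)
= 14 * 13 * 12 * 11 * 10 * 9 * 8 * 7 * 6 * factorial(5)
= 14 * 13 * 12 * 11 * 10 * 9 * 8 * 7 * 6 * 5 * factorial(4)
= 14 * 13 * 12 * 11 * 10 * 9 * 8 * 7 * 6 * 5 * 4 * factorial(3)
= 14 * 13 * 12 * 11 * 10 * 9 * 8 * 7 * 6 * 5 * 4 * 3 * factorial(2)
= 14 * 13 * 12 * 11 * 10 * 9 * 8 * 7 * 6 * 5 * 4 * 3 * 2 * factorial(1)
= 14 * 13 * 12 * 11 * 10 * 9 * 8 * 7 * 6 * 5 * 4 * 3 * 2 * 1
= 87178291200


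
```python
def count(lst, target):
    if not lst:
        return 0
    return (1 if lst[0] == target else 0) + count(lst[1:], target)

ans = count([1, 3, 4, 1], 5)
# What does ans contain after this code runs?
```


count([1, 3, 4, 1], 5)
lst[0]=1 != 5: 0 + count([3, 4, 1], 5)
lst[0]=3 != 5: 0 + count([4, 1], 5)
lst[0]=4 != 5: 0 + count([1], 5)
lst[0]=1 != 5: 0 + count([], 5)
= 0


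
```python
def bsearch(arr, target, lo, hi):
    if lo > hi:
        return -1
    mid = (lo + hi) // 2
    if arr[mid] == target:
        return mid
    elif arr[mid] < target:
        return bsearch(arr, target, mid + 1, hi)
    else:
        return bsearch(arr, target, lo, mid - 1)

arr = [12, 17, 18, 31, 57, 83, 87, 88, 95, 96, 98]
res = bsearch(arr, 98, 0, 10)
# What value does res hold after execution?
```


bsearch(arr, 98, 0, 10)
lo=0, hi=10, mid=5, arr[mid]=83
83 < 98, search right half
lo=6, hi=10, mid=8, arr[mid]=95
95 < 98, search right half
lo=9, hi=10, mid=9, arr[mid]=96
96 < 98, search right half
lo=10, hi=10, mid=10, arr[mid]=98
arr[10] == 98, found at index 10
= 10


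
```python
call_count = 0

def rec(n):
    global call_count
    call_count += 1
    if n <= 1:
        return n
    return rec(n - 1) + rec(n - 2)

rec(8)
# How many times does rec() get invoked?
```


rec(8) calls rec(7) and rec(6); each non-base call branches into two more.
Let C(k) = total number of calls made by rec(k), including the call to rec(k) itself.
Base cases: C(0) = 1, C(1) = 1
Recurrence: C(k) = 1 + C(k-1) + C(k-2)
  C(2) = 1 + C(1) + C(0) = 1 + 1 + 1 = 3
  C(3) = 1 + C(2) + C(1) = 1 + 3 + 1 = 5
  C(4) = 1 + C(3) + C(2) = 1 + 5 + 3 = 9
  C(5) = 1 + C(4) + C(3) = 1 + 9 + 5 = 15
  C(6) = 1 + C(5) + C(4) = 1 + 15 + 9 = 25
  C(7) = 1 + C(6) + C(5) = 1 + 25 + 15 = 41
  C(8) = 1 + C(7) + C(6) = 1 + 41 + 25 = 67
Total calls = C(8) = 67


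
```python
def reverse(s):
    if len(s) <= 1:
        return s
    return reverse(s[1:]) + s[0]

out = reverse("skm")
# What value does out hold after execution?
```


reverse("skm")
= reverse("km") + "s"
= reverse("m") + "k" + "s"
= "m" + "k" + "s"
= "mks"


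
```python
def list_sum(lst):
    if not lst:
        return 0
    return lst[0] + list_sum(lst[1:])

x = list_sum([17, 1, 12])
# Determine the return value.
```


list_sum([17, 1, 12])
= 17 + list_sum([1, 12])
= 17 + 1 + list_sum([12])
= 17 + 1 + 12 + list_sum([])
= 17 + 1 + 12 + 0
= 30


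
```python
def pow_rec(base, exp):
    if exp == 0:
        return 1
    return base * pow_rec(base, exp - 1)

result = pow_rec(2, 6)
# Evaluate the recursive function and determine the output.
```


pow_rec(2, 6)
= 2 * pow_rec(2, 5)
= 2 * 2 * pow_rec(2, 4)
= 2 * 2 * 2 * pow_rec(2, 3)
= 2 * 2 * 2 * 2 * pow_rec(2, 2)
= 2 * 2 * 2 * 2 * 2 * pow_rec(2, 1)
= 2 * 2 * 2 * 2 * 2 * 2 * pow_rec(2, 0)
= 2 * 2 * 2 * 2 * 2 * 2 * 1
= 64


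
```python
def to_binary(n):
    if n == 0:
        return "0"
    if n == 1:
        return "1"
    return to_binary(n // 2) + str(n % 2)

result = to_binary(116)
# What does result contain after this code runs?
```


to_binary(116)
= to_binary(58) + "0"
= to_binary(29) + "0" + "0"
= to_binary(14) + "1" + "0" + "0"
= to_binary(7) + "0" + "1" + "0" + "0"
= to_binary(3) + "1" + "0" + "1" + "0" + "0"
= to_binary(1) + "1" + "1" + "0" + "1" + "0" + "0"
= "1" + "1" + "1" + "0" + "1" + "0" + "0"
= "1110100"


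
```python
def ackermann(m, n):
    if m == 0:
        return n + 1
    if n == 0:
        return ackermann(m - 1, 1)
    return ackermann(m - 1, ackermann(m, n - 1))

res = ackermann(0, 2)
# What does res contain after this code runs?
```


ackermann(0, 2)
m == 0: return 2 + 1 = 3
= 3


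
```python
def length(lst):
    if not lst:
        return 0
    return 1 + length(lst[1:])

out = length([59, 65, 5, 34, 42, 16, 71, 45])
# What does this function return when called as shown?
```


length([59, 65, 5, 34, 42, 16, 71, 45])
= 1 + length([65, 5, 34, 42, 16, 71, 45])
= 1 + 1 + length([5, 34, 42, 16, 71, 45])
= 1 + 1 + 1 + length([34, 42, 16, 71, 45])
= 1 + 1 + 1 + 1 + length([42, 16, 71, 45])
= 1 + 1 + 1 + 1 + 1 + length([16, 71, 45])
= 1 + 1 + 1 + 1 + 1 + 1 + length([71, 45])
= 1 + 1 + 1 + 1 + 1 + 1 + 1 + length([45])
= 1 + 1 + 1 + 1 + 1 + 1 + 1 + 1 + length([])
= 1 + 1 + 1 + 1 + 1 + 1 + 1 + 1 + 0
= 8


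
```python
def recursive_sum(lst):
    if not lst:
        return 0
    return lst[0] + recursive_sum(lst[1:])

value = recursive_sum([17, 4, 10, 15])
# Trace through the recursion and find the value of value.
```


recursive_sum([17, 4, 10, 15])
= 17 + recursive_sum([4, 10, 15])
= 17 + 4 + recursive_sum([10, 15])
= 17 + 4 + 10 + recursive_sum([15])
= 17 + 4 + 10 + 15 + recursive_sum([])
= 17 + 4 + 10 + 15 + 0
= 46


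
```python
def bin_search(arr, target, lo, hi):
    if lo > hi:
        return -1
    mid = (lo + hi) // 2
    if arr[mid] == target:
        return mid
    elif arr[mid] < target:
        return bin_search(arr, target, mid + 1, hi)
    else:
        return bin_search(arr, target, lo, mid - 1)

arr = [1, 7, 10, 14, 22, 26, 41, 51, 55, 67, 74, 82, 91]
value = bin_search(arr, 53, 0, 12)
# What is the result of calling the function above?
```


bin_search(arr, 53, 0, 12)
lo=0, hi=12, mid=6, arr[mid]=41
41 < 53, search right half
lo=7, hi=12, mid=9, arr[mid]=67
67 > 53, search left half
lo=7, hi=8, mid=7, arr[mid]=51
51 < 53, search right half
lo=8, hi=8, mid=8, arr[mid]=55
55 > 53, search left half
lo > hi, target not found, return -1
= -1


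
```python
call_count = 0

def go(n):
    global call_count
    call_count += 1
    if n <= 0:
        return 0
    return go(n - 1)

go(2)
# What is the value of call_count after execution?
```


go(2) calls go(1) calls ... calls go(0)
Total calls: 2 + 1 (for base case) = 3


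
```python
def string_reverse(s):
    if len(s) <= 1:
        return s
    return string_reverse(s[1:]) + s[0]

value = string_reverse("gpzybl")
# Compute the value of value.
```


string_reverse("gpzybl")
= string_reverse("pzybl") + "g"
= string_reverse("zybl") + "p" + "g"
= string_reverse("ybl") + "z" + "p" + "g"
= string_reverse("bl") + "y" + "z" + "p" + "g"
= string_reverse("l") + "b" + "y" + "z" + "p" + "g"
= "l" + "b" + "y" + "z" + "p" + "g"
= "lbyzpg"


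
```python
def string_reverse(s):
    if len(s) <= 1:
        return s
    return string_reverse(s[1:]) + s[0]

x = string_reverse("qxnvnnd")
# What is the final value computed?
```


string_reverse("qxnvnnd")
= string_reverse("xnvnnd") + "q"
= string_reverse("nvnnd") + "x" + "q"
= string_reverse("vnnd") + "n" + "x" + "q"
= string_reverse("nnd") + "v" + "n" + "x" + "q"
= string_reverse("nd") + "n" + "v" + "n" + "x" + "q"
= string_reverse("d") + "n" + "n" + "v" + "n" + "x" + "q"
= "d" + "n" + "n" + "v" + "n" + "x" + "q"
= "dnnvnxq"


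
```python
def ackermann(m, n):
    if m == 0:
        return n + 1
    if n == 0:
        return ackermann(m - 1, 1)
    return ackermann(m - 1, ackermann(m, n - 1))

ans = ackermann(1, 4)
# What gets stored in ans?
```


ackermann(1, 4)
= ackermann(0, ackermann(1, 3))
First compute ackermann(1, 3) = 5
= ackermann(0, 5)
= 6


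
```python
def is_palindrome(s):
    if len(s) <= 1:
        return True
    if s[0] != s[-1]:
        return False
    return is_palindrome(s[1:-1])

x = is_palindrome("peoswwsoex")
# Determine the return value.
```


is_palindrome("peoswwsoex")
"peoswwsoex": s[0]='p' != s[-1]='x' -> False
= False


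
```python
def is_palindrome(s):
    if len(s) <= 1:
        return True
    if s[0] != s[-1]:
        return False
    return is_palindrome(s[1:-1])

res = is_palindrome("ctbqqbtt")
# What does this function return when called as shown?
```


is_palindrome("ctbqqbtt")
"ctbqqbtt": s[0]='c' != s[-1]='t' -> False
= False


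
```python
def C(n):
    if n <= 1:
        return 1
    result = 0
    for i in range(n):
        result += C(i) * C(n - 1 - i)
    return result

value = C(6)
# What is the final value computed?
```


C(6)
= sum of C(i) * C(6-1-i) for i in 0..5
First compute sub-values bottom-up:
  C(0) = 1, C(1) = 1
  C(2) = 1*1 + 1*1 = 2
  C(3) = 1*2 + 1*1 + 2*1 = 5
  C(4) = 1*5 + 1*2 + 2*1 + 5*1 = 14
  C(5) = 1*14 + 1*5 + 2*2 + 5*1 + 14*1 = 42
Now C(6):
  C(0)*C(5) = 1*42 = 42
  C(1)*C(4) = 1*14 = 14
  C(2)*C(3) = 2*5 = 10
  C(3)*C(2) = 5*2 = 10
  C(4)*C(1) = 14*1 = 14
  C(5)*C(0) = 42*1 = 42
= 42 + 14 + 10 + 10 + 14 + 42
= 132
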